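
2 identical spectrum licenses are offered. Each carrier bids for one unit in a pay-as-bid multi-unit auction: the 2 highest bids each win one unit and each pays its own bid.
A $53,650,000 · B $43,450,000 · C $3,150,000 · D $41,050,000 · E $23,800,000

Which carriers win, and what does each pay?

A $53,650,000, B $43,450,000

Bids ranked high→low: 53,650,000 (A), 43,450,000 (B), 41,050,000 (D), 23,800,000 (E), …
Top 2: A, B.
Each winner pays its own bid: A $53,650,000, B $43,450,000.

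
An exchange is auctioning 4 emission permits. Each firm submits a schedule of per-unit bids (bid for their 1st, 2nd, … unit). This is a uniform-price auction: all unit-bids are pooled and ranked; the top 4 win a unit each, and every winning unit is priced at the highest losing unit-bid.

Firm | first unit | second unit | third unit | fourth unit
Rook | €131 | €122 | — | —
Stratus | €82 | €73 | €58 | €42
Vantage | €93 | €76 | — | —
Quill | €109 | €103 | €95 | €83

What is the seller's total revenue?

Total revenue: €380

Pooled unit-bids ranked (top 4): 131 (Rook-1), 122 (Rook-2), 109 (Quill-1), 103 (Quill-2)
Highest rejected unit-bid = €95.
Allocation: Quill 2, Rook 2. Every unit priced at €95.
Revenue = 4 × 95 = €380.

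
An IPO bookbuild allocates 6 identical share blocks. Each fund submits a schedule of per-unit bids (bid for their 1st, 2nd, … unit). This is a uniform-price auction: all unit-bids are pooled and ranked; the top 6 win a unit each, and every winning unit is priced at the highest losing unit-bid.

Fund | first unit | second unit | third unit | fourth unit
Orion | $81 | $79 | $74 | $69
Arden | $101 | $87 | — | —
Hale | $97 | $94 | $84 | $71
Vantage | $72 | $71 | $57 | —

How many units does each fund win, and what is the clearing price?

Pooled unit-bids ranked (top 6): 101 (Arden-1), 97 (Hale-1), 94 (Hale-2), 87 (Arden-2), 84 (Hale-3), 81 (Orion-1)
Highest rejected unit-bid = $79.
Allocation: Arden 2, Hale 3, Orion 1.

Arden 2, Hale 3, Orion 1; clearing price $79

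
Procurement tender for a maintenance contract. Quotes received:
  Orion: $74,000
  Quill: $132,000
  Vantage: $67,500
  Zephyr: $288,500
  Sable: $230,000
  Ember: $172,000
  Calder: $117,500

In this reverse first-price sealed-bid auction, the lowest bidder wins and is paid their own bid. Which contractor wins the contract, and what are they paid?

Vantage is paid $67,500

Reverse first-price sealed-bid auction: the lowest bidder wins and is paid their own bid.
Sorting bids: 67,500 (Vantage) < 74,000 (Orion) < 117,500 (Calder) < 132,000 (Quill) < 172,000 (Ember) < 230,000 (Sable) < …
First-price: Vantage is paid what they bid, $67,500.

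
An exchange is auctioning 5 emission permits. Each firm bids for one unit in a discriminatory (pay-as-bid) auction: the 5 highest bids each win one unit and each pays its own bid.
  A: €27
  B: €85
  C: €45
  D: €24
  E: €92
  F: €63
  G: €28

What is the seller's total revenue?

Total revenue: €313

Ordering the bids: 92 (E), 85 (B), 63 (F), 45 (C), 28 (G), 27 (A), 24 (D)
Winners (5 units): E, B, F, C, G.
Total revenue = 92 + 85 + 63 + 45 + 28 = €313.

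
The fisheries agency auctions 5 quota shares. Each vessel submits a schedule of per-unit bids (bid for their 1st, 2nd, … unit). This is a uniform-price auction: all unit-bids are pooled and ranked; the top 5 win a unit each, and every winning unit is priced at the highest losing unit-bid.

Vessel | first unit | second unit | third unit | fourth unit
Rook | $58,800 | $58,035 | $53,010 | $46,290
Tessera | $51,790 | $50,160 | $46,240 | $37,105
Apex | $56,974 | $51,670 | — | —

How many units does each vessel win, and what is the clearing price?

Apex 1, Rook 3, Tessera 1; clearing price $51,670

Pooled unit-bids ranked (top 5): 58,800 (Rook-1), 58,035 (Rook-2), 56,974 (Apex-1), 53,010 (Rook-3), 51,790 (Tessera-1)
Highest rejected unit-bid = $51,670.
Allocation: Apex 1, Rook 3, Tessera 1.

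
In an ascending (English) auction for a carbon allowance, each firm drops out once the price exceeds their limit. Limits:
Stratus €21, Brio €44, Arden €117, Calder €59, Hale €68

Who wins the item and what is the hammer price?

Arden wins at €68

Limits in order: 117 (Arden) > 68 (Hale) > 59 (Calder) > 44 (Brio) > 21 (Stratus)
Once the price passes €68, only Arden is left; the hammer falls at Hale's limit of €68.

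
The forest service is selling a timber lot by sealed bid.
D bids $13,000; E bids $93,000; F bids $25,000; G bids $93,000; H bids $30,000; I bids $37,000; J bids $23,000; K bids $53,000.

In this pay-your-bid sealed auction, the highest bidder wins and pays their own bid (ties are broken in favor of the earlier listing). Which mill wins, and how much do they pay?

Bids in order: 93,000 (E) > 93,000 (G) > 53,000 (K) > 37,000 (I) > 30,000 (H) > 25,000 (F) > …
E and G tie at $93,000; tie-break gives it to E.
E has the highest bid and pays exactly that: $93,000.

E pays $93,000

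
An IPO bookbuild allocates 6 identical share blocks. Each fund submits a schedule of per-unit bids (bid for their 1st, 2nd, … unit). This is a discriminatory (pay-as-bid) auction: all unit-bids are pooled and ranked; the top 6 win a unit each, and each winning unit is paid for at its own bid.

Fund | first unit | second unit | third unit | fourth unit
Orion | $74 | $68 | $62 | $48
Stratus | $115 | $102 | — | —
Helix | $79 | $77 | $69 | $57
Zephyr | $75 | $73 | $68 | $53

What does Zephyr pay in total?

Merging the schedules and taking the best 6: 115 (Stratus-1), 102 (Stratus-2), 79 (Helix-1), 77 (Helix-2), 75 (Zephyr-1), 74 (Orion-1)
Next rejected bid: $73 (not a price — pay-as-bid).
Zephyr's winning unit-bids: 75 = $75.

Zephyr pays $75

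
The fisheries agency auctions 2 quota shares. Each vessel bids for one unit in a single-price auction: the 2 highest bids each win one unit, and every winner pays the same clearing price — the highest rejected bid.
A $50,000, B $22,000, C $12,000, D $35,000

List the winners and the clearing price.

Sorting: 50,000 (A), 35,000 (D), 22,000 (B), 12,000 (C)
Winners (2 units): A, D.
Highest unsuccessful bid: $22,000 → clearing price.

A, D; each pays $22,000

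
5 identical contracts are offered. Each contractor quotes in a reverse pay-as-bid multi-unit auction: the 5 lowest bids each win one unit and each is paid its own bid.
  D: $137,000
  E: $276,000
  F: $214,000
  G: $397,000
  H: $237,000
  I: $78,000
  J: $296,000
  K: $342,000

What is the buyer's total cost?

Sorting: 78,000 (I), 137,000 (D), 214,000 (F), 237,000 (H), 276,000 (E), 296,000 (J), 342,000 (K), …
Lowest 5: I, D, F, H, E.
Total cost = 78,000 + 137,000 + 214,000 + 237,000 + 276,000 = $942,000.

Total cost: $942,000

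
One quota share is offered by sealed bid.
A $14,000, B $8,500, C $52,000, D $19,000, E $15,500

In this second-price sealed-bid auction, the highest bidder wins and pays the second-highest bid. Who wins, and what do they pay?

C pays $19,000

Bids in order: 52,000 (C) > 19,000 (D) > 15,500 (E) > 14,000 (A) > 8,500 (B)
C wins with the highest bid; price is set by the runner-up at $19,000.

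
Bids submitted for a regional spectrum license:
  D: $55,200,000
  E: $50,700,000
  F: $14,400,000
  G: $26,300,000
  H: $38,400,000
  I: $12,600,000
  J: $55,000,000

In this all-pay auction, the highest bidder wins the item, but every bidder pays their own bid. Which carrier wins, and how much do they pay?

All-pay auction: the highest bidder wins the item, but every bidder pays their own bid.
Sorting bids: 55,200,000 (D) > 55,000,000 (J) > 50,700,000 (E) > 38,400,000 (H) > 26,300,000 (G) > 14,400,000 (F) > …
D is highest and takes the item; every bidder forfeits their bid.

D pays $55,200,000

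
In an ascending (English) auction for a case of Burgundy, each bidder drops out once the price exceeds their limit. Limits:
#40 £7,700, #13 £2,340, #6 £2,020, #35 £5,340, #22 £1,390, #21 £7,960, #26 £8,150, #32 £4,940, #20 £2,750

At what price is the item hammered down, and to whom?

Ascending (English) auction: the price rises until one bidder remains; the winner pays the price at which the last rival dropped out.
Limits ranked: 8,150 (#26) > 7,960 (#21) > 7,700 (#40) > 5,340 (#35) > 4,940 (#32) > 2,750 (#20) > …
Bidding ends when #21 exits at £7,960; #26 takes it.

#26 wins at £7,960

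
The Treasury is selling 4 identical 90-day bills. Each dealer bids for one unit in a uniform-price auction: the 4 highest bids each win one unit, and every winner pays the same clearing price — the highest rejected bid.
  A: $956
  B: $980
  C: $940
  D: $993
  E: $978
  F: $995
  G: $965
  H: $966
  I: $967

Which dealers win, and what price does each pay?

Sorting: 995 (F), 993 (D), 980 (B), 978 (E), 967 (I), 966 (H), …
Winners (4 units): F, D, B, E.
First losing bid is I's $967, which sets the uniform price.

F, D, B, E; each pays $967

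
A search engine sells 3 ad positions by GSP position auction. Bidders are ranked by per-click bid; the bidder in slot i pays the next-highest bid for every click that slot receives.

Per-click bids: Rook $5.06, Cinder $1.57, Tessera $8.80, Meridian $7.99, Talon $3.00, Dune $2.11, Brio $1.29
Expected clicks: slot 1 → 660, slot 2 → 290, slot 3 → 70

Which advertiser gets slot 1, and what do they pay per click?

Tessera; $7.99 per click

Ranked by bid: $8.80 (Tessera) > $7.99 (Meridian) > $5.06 (Rook) > $3.00 (Talon) > …
Slot 1 goes to the first-ranked bidder, Tessera, who pays the next bid down: $7.99/click.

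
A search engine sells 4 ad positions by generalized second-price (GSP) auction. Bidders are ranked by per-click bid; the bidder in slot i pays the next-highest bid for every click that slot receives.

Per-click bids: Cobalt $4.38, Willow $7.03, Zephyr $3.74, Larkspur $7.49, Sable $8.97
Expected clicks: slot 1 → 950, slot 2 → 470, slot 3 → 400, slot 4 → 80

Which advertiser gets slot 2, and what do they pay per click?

Larkspur; $7.03 per click

Per-click bids in order: $8.97 (Sable) > $7.49 (Larkspur) > $7.03 (Willow) > $4.38 (Cobalt) > $3.74 (Zephyr)
Slot 2 goes to the second-ranked bidder, Larkspur, who pays the next bid down: $7.03/click.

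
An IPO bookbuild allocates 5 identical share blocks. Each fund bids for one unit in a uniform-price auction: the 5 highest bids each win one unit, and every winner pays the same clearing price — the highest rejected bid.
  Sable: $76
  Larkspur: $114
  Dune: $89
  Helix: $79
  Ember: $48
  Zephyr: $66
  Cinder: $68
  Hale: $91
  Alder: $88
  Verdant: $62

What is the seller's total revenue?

Total revenue: $380

Ordering the bids: 114 (Larkspur), 91 (Hale), 89 (Dune), 88 (Alder), 79 (Helix), 76 (Sable), 68 (Cinder), …
The 5 highest are Larkspur, Hale, Dune, Alder, Helix.
Highest unsuccessful bid: $76 → clearing price.
Total revenue = 5 × $76 = $380.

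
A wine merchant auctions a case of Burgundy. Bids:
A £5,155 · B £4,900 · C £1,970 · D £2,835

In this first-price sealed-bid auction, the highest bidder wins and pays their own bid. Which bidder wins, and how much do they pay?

A pays £5,155

First-price sealed-bid auction: the highest bidder wins and pays their own bid.
Sorting bids: 5,155 (A) > 4,900 (B) > 2,835 (D) > 1,970 (C)
First-price: A pays what they bid, £5,155.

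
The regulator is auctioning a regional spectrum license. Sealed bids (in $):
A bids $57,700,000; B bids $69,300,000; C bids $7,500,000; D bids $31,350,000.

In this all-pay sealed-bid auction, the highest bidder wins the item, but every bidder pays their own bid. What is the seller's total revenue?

Total revenue: $165,850,000

Bids in order: 69,300,000 (B) > 57,700,000 (A) > 31,350,000 (D) > 7,500,000 (C)
Every bidder forfeits their bid regardless of winning.
Revenue = 57,700,000 + 69,300,000 + 7,500,000 + 31,350,000 = $165,850,000.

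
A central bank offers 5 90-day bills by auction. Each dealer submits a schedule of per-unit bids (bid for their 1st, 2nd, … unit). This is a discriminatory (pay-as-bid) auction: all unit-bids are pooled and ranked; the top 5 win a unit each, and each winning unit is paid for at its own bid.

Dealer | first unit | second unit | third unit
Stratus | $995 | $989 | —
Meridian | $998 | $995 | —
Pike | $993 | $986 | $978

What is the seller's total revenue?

Pooled unit-bids ranked (top 5): 998 (Meridian-1), 995 (Stratus-1), 995 (Meridian-2), 993 (Pike-1), 989 (Stratus-2)
Next rejected bid: $986 (not a price — pay-as-bid).
Each winning unit pays its own bid.
Revenue = 998 + 995 + 995 + 993 + 989 = $4,970.

Total revenue: $4,970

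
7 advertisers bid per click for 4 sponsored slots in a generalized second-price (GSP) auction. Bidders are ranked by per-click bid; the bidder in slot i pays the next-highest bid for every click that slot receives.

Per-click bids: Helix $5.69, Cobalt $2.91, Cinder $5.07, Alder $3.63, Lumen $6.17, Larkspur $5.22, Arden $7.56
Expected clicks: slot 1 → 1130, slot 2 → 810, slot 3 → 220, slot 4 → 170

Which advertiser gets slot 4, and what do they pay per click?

Per-click bids in order: $7.56 (Arden) > $6.17 (Lumen) > $5.69 (Helix) > $5.22 (Larkspur) > $5.07 (Cinder) > …
Slot 4 goes to the fourth-ranked bidder, Larkspur, who pays the next bid down: $5.07/click.

Larkspur; $5.07 per click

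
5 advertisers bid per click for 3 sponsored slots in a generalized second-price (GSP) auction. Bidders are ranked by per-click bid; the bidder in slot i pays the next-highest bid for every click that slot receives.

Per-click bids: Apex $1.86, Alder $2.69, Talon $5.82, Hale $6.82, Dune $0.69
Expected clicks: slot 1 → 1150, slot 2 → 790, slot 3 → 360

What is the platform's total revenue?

Ranked by bid: $6.82 (Hale) > $5.82 (Talon) > $2.69 (Alder) > $1.86 (Apex) > …
Slot 1: Hale pays $5.82 × 1150 = $6693.00
Slot 2: Talon pays $2.69 × 790 = $2125.10
Slot 3: Alder pays $1.86 × 360 = $669.60
Total = $9487.70

Total revenue: $9487.70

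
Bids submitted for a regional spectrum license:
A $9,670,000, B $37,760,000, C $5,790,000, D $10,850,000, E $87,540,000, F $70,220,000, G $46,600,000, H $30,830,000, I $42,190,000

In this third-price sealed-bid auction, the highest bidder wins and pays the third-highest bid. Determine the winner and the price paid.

Sorting bids: 87,540,000 (E) > 70,220,000 (F) > 46,600,000 (G) > 42,190,000 (I) > 37,760,000 (B) > 30,830,000 (H) > …
E is highest; pays the third-highest bid, $46,600,000.

E pays $46,600,000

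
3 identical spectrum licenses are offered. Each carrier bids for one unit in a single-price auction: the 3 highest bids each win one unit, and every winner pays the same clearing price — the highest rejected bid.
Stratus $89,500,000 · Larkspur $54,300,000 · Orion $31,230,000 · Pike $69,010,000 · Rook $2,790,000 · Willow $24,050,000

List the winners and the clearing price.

Bids ranked high→low: 89,500,000 (Stratus), 69,010,000 (Pike), 54,300,000 (Larkspur), 31,230,000 (Orion), 24,050,000 (Willow), …
The 3 highest are Stratus, Pike, Larkspur.
First losing bid is Orion's $31,230,000, which sets the uniform price.

Stratus, Pike, Larkspur; each pays $31,230,000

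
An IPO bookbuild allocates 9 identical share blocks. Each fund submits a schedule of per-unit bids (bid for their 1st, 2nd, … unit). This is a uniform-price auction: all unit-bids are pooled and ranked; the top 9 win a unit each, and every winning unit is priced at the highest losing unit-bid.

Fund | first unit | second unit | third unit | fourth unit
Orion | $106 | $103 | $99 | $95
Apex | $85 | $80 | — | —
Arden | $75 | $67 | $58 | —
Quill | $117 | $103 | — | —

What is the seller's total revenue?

Total revenue: $603

Pooled unit-bids ranked (top 9): 117 (Quill-1), 106 (Orion-1), 103 (Orion-2), 103 (Quill-2), 99 (Orion-3), 95 (Orion-4), 85 (Apex-1), 80 (Apex-2), 75 (Arden-1)
First bid not allocated: $67.
Allocation: Apex 2, Arden 1, Orion 4, Quill 2. Every unit priced at $67.
Revenue = 9 × 67 = $603.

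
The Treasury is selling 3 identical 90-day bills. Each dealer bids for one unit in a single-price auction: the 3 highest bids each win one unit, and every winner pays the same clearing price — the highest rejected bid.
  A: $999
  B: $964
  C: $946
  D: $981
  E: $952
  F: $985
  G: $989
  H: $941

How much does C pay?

C pays $0

Ordering the bids: 999 (A), 989 (G), 985 (F), 981 (D), 964 (B), …
The 3 highest are A, G, F.
Clearing price = highest rejected bid = $981.
C does not win → pays $0.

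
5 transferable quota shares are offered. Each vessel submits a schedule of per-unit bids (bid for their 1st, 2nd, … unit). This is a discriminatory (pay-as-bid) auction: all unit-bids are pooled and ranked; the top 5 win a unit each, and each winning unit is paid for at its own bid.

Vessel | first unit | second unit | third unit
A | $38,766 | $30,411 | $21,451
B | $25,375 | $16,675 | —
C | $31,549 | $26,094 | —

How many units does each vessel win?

Merging the schedules and taking the best 5: 38,766 (A-1), 31,549 (C-1), 30,411 (A-2), 26,094 (C-2), 25,375 (B-1)
Next rejected bid: $21,451 (not a price — pay-as-bid).
Allocation: A 2, B 1, C 2.

A 2, B 1, C 2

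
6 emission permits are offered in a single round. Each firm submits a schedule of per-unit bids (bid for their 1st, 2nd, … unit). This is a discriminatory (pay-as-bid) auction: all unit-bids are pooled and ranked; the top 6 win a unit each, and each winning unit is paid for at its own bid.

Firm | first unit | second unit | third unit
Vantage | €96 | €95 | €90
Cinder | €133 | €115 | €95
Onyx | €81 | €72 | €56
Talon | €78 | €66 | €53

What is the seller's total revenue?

Total revenue: €624

Merging the schedules and taking the best 6: 133 (Cinder-1), 115 (Cinder-2), 96 (Vantage-1), 95 (Vantage-2), 95 (Cinder-3), 90 (Vantage-3)
Next rejected bid: €81 (not a price — pay-as-bid).
Each winning unit pays its own bid.
Revenue = 133 + 115 + 96 + 95 + 95 + 90 = €624.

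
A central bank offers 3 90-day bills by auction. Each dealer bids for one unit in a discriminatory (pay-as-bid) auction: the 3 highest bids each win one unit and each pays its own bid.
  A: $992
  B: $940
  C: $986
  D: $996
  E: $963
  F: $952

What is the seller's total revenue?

Sorting: 996 (D), 992 (A), 986 (C), 963 (E), 952 (F), …
The 3 highest are D, A, C.
Total revenue = 996 + 992 + 986 = $2,974.

Total revenue: $2,974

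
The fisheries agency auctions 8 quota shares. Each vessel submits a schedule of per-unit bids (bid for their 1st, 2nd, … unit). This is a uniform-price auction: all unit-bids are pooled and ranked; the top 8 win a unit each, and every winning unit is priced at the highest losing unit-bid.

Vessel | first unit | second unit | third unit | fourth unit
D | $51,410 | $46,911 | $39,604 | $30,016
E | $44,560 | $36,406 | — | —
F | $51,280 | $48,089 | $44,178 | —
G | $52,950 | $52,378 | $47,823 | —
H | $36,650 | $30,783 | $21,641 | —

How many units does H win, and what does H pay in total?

H: 0 units, pays $0

All unit-bids, highest first — top 8: 52,950 (G-1), 52,378 (G-2), 51,410 (D-1), 51,280 (F-1), 48,089 (F-2), 47,823 (G-3), 46,911 (D-2), 44,560 (E-1)
First bid not allocated: $44,178.
H wins 0 unit(s) at $44,178 each.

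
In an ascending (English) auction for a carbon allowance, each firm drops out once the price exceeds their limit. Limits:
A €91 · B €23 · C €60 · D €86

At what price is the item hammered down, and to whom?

A wins at €86

Sorting limits: 91 (A) > 86 (D) > 60 (C) > 23 (B)
Once the price passes €86, only A is left; the hammer falls at D's limit of €86.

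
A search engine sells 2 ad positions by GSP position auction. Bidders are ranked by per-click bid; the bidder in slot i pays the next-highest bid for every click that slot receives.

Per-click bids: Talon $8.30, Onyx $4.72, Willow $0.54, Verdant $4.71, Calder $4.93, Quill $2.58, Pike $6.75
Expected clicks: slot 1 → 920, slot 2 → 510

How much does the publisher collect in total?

Total revenue: $8724.30

Ranked by bid: $8.30 (Talon) > $6.75 (Pike) > $4.93 (Calder) > …
Slot 1: Talon pays $6.75 × 920 = $6210.00
Slot 2: Pike pays $4.93 × 510 = $2514.30
Total = $8724.30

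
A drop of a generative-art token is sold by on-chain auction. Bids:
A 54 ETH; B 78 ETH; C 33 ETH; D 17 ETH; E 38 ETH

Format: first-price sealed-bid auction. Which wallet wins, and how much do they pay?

B pays 78 ETH

Sorting bids: 78 (B) > 54 (A) > 38 (E) > 33 (C) > 17 (D)
First-price: B pays what they bid, 78 ETH.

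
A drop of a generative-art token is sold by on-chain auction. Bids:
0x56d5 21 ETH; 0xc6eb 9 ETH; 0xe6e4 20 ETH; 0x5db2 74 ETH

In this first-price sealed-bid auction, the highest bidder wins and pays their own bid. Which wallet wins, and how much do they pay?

0x5db2 pays 74 ETH

Rule: the highest bidder wins and pays their own bid.
Sorting bids: 74 (0x5db2) > 21 (0x56d5) > 20 (0xe6e4) > 9 (0xc6eb)
0x5db2 is highest → pays own bid, 74 ETH.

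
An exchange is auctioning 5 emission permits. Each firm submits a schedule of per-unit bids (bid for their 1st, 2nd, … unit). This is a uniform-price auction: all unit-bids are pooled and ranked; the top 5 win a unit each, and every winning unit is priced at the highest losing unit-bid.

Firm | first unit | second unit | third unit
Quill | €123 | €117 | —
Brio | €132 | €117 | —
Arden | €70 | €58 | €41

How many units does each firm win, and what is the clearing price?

Arden 1, Brio 2, Quill 2; clearing price €58

Pooled unit-bids ranked (top 5): 132 (Brio-1), 123 (Quill-1), 117 (Quill-2), 117 (Brio-2), 70 (Arden-1)
First bid not allocated: €58.
Allocation: Arden 1, Brio 2, Quill 2.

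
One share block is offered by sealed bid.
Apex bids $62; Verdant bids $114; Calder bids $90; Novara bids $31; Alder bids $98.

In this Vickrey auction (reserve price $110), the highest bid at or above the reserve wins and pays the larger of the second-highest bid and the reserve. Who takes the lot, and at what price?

Bids in order: 114 (Verdant) > 98 (Alder) > 90 (Calder) > 62 (Apex) > 31 (Novara)
Verdant has the top bid at or above the reserve ($114).
max(second-highest $98, reserve $110) = $110.

Verdant pays $110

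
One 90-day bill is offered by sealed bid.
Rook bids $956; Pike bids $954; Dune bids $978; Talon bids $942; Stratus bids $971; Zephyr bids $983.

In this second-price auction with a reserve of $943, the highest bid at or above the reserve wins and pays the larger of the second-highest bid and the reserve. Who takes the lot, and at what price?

Zephyr pays $978

Bids ranked: 983 (Zephyr) > 978 (Dune) > 971 (Stratus) > 956 (Rook) > 954 (Pike) > 942 (Talon)
Highest eligible bid: Zephyr at $983.
Second-highest bid $978 exceeds the reserve $943 → payment $978.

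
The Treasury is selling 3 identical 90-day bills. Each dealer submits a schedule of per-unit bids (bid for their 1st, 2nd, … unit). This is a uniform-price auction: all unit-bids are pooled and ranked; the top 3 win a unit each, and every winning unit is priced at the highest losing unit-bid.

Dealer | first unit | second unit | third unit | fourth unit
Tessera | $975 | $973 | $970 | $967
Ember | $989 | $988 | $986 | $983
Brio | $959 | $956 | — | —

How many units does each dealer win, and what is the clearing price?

Ember 3; clearing price $983

Merging the schedules and taking the best 3: 989 (Ember-1), 988 (Ember-2), 986 (Ember-3)
First bid not allocated: $983.
Allocation: Ember 3.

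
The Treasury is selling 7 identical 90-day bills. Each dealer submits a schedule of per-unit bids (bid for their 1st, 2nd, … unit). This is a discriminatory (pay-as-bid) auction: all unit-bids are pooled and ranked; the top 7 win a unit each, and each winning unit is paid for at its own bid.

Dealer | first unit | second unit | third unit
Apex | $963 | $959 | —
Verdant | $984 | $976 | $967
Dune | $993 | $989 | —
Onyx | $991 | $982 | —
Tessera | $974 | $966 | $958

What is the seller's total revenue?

Pooled unit-bids ranked (top 7): 993 (Dune-1), 991 (Onyx-1), 989 (Dune-2), 984 (Verdant-1), 982 (Onyx-2), 976 (Verdant-2), 974 (Tessera-1)
Next rejected bid: $967 (not a price — pay-as-bid).
Each winning unit pays its own bid.
Revenue = 993 + 991 + 989 + 984 + 982 + 976 + 974 = $6,889.

Total revenue: $6,889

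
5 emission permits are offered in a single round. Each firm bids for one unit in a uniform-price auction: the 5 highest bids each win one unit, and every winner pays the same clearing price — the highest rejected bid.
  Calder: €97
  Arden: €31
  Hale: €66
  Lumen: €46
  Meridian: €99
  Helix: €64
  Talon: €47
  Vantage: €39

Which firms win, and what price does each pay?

Bids ranked high→low: 99 (Meridian), 97 (Calder), 66 (Hale), 64 (Helix), 47 (Talon), 46 (Lumen), 39 (Vantage), …
Winners (5 units): Meridian, Calder, Hale, Helix, Talon.
First losing bid is Lumen's €46, which sets the uniform price.

Meridian, Calder, Hale, Helix, Talon; each pays €46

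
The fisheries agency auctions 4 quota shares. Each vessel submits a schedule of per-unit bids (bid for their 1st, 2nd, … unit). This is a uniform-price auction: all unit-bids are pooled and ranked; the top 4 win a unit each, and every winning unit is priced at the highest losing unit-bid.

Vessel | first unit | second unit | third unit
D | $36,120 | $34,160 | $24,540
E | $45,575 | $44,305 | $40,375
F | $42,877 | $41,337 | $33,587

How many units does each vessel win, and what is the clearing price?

E 2, F 2; clearing price $40,375

Merging the schedules and taking the best 4: 45,575 (E-1), 44,305 (E-2), 42,877 (F-1), 41,337 (F-2)
Highest rejected unit-bid = $40,375.
Allocation: E 2, F 2.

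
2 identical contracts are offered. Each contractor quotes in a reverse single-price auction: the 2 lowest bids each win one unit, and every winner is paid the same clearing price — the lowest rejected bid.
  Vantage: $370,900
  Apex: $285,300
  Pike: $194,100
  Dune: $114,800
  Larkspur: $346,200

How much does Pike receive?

Pike is paid $285,300

Sorting: 114,800 (Dune), 194,100 (Pike), 285,300 (Apex), 346,200 (Larkspur), …
Lowest 2: Dune, Pike.
First losing bid is Apex's $285,300, which sets the uniform price.
Pike wins → is paid $285,300.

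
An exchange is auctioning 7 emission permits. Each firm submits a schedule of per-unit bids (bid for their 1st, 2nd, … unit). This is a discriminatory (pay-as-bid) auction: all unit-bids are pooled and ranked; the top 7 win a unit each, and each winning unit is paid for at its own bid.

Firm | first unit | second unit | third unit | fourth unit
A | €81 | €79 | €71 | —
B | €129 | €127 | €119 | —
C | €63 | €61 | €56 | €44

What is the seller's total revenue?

Merging the schedules and taking the best 7: 129 (B-1), 127 (B-2), 119 (B-3), 81 (A-1), 79 (A-2), 71 (A-3), 63 (C-1)
Next rejected bid: €61 (not a price — pay-as-bid).
Each winning unit pays its own bid.
Revenue = 129 + 127 + 119 + 81 + 79 + 71 + 63 = €669.

Total revenue: €669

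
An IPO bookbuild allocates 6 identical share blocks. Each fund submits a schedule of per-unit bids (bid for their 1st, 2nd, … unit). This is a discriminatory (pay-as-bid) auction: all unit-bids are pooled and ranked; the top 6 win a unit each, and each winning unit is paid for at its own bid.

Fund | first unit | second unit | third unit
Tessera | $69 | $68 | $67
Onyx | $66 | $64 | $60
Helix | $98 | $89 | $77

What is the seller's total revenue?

Pooled unit-bids ranked (top 6): 98 (Helix-1), 89 (Helix-2), 77 (Helix-3), 69 (Tessera-1), 68 (Tessera-2), 67 (Tessera-3)
Next rejected bid: $66 (not a price — pay-as-bid).
Each winning unit pays its own bid.
Revenue = 98 + 89 + 77 + 69 + 68 + 67 = $468.

Total revenue: $468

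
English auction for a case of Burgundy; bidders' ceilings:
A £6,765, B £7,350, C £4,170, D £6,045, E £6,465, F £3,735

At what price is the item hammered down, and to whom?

Ascending (English) auction: the price rises until one bidder remains; the winner pays the price at which the last rival dropped out.
Sorting limits: 7,350 (B) > 6,765 (A) > 6,465 (E) > 6,045 (D) > 4,170 (C) > 3,735 (F)
Bidding ends when A exits at £6,765; B takes it.

B wins at £6,765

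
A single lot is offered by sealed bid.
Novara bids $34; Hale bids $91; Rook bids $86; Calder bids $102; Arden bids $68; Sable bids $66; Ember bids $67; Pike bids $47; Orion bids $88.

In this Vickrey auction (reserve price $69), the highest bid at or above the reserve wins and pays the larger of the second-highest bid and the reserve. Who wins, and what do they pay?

Calder pays $91

Vickrey auction (reserve price $69): the highest bid at or above the reserve wins and pays the larger of the second-highest bid and the reserve.
Bids ranked: 102 (Calder) > 91 (Hale) > 88 (Orion) > 86 (Rook) > 68 (Arden) > 67 (Ember) > …
Calder has the top bid at or above the reserve ($102).
max(second-highest $91, reserve $69) = $91; the reserve does not bind.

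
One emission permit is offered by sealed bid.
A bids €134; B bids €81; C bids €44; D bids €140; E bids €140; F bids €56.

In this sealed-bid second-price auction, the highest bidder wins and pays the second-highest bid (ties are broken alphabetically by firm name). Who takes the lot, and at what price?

D pays €140

Bids in order: 140 (D) > 140 (E) > 134 (A) > 81 (B) > 56 (F) > 44 (C)
D and E tie at €140; tie-break gives it to D.
Second-price: D pays E's bid of €140.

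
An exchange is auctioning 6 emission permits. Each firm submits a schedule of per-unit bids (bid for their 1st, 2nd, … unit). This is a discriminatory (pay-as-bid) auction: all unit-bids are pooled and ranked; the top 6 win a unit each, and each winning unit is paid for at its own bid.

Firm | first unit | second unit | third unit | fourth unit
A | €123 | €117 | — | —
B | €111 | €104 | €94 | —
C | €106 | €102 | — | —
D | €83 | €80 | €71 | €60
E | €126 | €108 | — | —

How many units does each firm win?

Merging the schedules and taking the best 6: 126 (E-1), 123 (A-1), 117 (A-2), 111 (B-1), 108 (E-2), 106 (C-1)
Next rejected bid: €104 (not a price — pay-as-bid).
Allocation: A 2, B 1, C 1, E 2.

A 2, B 1, C 1, E 2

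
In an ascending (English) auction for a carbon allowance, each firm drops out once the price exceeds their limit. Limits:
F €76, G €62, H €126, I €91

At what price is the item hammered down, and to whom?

Sorting limits: 126 (H) > 91 (I) > 76 (F) > 62 (G)
I is the last rival to drop out, at €91; H remains and wins at that price.

H wins at €91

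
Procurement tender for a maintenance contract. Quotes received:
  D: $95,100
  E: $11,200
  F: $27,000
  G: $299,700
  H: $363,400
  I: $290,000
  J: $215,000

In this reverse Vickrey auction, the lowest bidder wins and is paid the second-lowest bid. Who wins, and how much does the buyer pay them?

Sorting bids: 11,200 (E) < 27,000 (F) < 95,100 (D) < 215,000 (J) < 290,000 (I) < 299,700 (G) < …
E wins with the lowest bid; price is set by the runner-up at $27,000.

E is paid $27,000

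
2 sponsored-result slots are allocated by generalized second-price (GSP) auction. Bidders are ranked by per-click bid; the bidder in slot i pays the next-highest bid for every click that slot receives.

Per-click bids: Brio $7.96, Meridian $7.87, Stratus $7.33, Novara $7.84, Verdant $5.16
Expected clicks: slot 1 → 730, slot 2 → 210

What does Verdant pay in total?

Sorting advertisers: $7.96 (Brio) > $7.87 (Meridian) > $7.84 (Novara) > …
Verdant ranks below slot 2 → no slot, pays nothing.

Verdant pays $0.00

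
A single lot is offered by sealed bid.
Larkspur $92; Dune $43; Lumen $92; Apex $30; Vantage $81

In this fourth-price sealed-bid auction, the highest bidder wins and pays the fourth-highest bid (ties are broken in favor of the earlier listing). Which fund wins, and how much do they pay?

Larkspur pays $43

Fourth-price sealed-bid auction: the highest bidder wins and pays the fourth-highest bid.
Bids ranked: 92 (Larkspur) > 92 (Lumen) > 81 (Vantage) > 43 (Dune) > 30 (Apex)
Larkspur and Lumen tie at $92; tie-break gives it to Larkspur.
Larkspur is highest; pays the fourth-highest bid, $43.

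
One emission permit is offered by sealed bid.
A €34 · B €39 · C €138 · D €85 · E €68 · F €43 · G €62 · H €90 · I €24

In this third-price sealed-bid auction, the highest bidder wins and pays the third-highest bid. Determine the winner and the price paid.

C pays €85

Third-price sealed-bid auction: the highest bidder wins and pays the third-highest bid.
Bids ranked: 138 (C) > 90 (H) > 85 (D) > 68 (E) > 62 (G) > 43 (F) > …
C is highest; pays the third-highest bid, €85.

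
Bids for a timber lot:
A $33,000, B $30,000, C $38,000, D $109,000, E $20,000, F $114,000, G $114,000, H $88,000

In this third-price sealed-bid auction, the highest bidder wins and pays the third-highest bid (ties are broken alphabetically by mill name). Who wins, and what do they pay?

F pays $109,000

Bids in order: 114,000 (F) > 114,000 (G) > 109,000 (D) > 88,000 (H) > 38,000 (C) > 33,000 (A) > …
F and G tie at $114,000; tie-break gives it to F.
F is highest; pays the third-highest bid, $109,000.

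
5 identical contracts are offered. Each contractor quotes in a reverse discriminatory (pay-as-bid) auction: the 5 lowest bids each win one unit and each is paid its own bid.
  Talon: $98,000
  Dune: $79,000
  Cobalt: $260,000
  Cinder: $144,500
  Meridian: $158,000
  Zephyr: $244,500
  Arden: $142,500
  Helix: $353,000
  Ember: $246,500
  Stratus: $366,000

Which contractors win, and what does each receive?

Ordering the bids: 79,000 (Dune), 98,000 (Talon), 142,500 (Arden), 144,500 (Cinder), 158,000 (Meridian), 244,500 (Zephyr), 246,500 (Ember), …
Lowest 5: Dune, Talon, Arden, Cinder, Meridian.
Each winner is paid its own bid: Dune $79,000, Talon $98,000, Arden $142,500, Cinder $144,500, Meridian $158,000.

Dune $79,000, Talon $98,000, Arden $142,500, Cinder $144,500, Meridian $158,000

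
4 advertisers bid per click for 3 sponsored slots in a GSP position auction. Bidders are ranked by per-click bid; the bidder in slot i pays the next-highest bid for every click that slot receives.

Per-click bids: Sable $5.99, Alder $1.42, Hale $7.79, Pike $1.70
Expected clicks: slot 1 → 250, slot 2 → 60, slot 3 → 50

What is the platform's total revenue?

Total revenue: $1670.50

Ranked by bid: $7.79 (Hale) > $5.99 (Sable) > $1.70 (Pike) > $1.42 (Alder)
Slot 1: Hale pays $5.99 × 250 = $1497.50
Slot 2: Sable pays $1.70 × 60 = $102.00
Slot 3: Pike pays $1.42 × 50 = $71.00
Total = $1670.50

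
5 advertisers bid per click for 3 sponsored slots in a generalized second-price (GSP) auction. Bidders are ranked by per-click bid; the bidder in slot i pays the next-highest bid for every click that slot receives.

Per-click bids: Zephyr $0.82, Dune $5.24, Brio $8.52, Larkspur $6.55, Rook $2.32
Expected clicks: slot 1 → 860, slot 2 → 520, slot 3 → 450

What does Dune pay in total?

Dune pays $1044.00

Sorting advertisers: $8.52 (Brio) > $6.55 (Larkspur) > $5.24 (Dune) > $2.32 (Rook) > …
Dune holds slot 3 → pays next bid $2.32 × 450 clicks = $1044.00.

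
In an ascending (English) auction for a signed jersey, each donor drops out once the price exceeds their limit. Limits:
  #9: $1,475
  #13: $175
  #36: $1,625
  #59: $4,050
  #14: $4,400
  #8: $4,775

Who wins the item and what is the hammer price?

Ascending (English) auction: the price rises until one bidder remains; the winner pays the price at which the last rival dropped out.
Sorting limits: 4,775 (#8) > 4,400 (#14) > 4,050 (#59) > 1,625 (#36) > 1,475 (#9) > 175 (#13)
#14 is the last rival to drop out, at $4,400; #8 remains and wins at that price.

#8 wins at $4,400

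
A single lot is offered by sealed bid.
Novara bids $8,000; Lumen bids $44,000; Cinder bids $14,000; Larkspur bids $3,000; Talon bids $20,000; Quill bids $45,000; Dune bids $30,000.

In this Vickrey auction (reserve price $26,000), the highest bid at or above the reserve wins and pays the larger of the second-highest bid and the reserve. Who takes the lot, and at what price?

Quill pays $44,000

Rule: the highest bid at or above the reserve wins and pays the larger of the second-highest bid and the reserve.
Sorting bids: 45,000 (Quill) > 44,000 (Lumen) > 30,000 (Dune) > 20,000 (Talon) > 14,000 (Cinder) > 8,000 (Novara) > …
Quill has the top bid at or above the reserve ($45,000).
max(second-highest $44,000, reserve $26,000) = $44,000; the reserve does not bind.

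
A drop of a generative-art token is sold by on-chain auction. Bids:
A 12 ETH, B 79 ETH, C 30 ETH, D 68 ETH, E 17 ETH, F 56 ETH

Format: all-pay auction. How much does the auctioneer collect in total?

Total revenue: 262 ETH

Rule: the highest bidder wins the item, but every bidder pays their own bid.
Bids ranked: 79 (B) > 68 (D) > 56 (F) > 30 (C) > 17 (E) > 12 (A)
Every bidder forfeits their bid regardless of winning.
Revenue = 12 + 79 + 30 + 68 + 17 + 56 = 262 ETH.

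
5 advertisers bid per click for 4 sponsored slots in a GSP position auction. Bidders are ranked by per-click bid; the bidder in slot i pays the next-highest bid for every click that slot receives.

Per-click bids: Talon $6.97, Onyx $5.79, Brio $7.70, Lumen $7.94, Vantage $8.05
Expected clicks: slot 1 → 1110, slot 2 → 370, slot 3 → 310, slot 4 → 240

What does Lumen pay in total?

Lumen pays $2849.00

Sorting advertisers: $8.05 (Vantage) > $7.94 (Lumen) > $7.70 (Brio) > $6.97 (Talon) > $5.79 (Onyx)
Lumen holds slot 2 → pays next bid $7.70 × 370 clicks = $2849.00.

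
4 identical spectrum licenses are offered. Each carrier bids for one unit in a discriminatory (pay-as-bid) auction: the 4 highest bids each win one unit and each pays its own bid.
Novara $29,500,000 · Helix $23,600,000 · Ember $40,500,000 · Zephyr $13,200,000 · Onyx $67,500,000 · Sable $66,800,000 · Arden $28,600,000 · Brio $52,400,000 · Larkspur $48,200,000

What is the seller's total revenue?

Bids ranked high→low: 67,500,000 (Onyx), 66,800,000 (Sable), 52,400,000 (Brio), 48,200,000 (Larkspur), 40,500,000 (Ember), 29,500,000 (Novara), …
Winners (4 units): Onyx, Sable, Brio, Larkspur.
Total revenue = 67,500,000 + 66,800,000 + 52,400,000 + 48,200,000 = $234,900,000.

Total revenue: $234,900,000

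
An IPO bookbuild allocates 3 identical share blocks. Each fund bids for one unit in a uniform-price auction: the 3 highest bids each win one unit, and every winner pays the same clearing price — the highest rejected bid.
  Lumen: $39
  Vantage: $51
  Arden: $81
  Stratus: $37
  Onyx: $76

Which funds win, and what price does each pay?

Ordering the bids: 81 (Arden), 76 (Onyx), 51 (Vantage), 39 (Lumen), 37 (Stratus)
The 3 highest are Arden, Onyx, Vantage.
Clearing price = highest rejected bid = $39.

Arden, Onyx, Vantage; each pays $39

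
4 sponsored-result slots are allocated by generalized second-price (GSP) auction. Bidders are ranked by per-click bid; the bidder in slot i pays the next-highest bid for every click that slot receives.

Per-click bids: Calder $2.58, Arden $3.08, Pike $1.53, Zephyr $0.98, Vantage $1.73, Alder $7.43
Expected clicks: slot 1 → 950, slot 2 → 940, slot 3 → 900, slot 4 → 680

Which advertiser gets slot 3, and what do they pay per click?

Calder; $1.73 per click

Per-click bids in order: $7.43 (Alder) > $3.08 (Arden) > $2.58 (Calder) > $1.73 (Vantage) > $1.53 (Pike) > …
Slot 3 goes to the third-ranked bidder, Calder, who pays the next bid down: $1.73/click.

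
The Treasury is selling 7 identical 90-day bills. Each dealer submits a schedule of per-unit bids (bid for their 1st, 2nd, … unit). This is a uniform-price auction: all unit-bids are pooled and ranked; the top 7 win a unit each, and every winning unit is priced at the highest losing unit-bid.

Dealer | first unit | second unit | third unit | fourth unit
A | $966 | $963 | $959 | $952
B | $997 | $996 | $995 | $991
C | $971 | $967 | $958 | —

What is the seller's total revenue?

Merging the schedules and taking the best 7: 997 (B-1), 996 (B-2), 995 (B-3), 991 (B-4), 971 (C-1), 967 (C-2), 966 (A-1)
The (k+1)-th unit-bid is $963.
Allocation: A 1, B 4, C 2. Every unit priced at $963.
Revenue = 7 × 963 = $6,741.

Total revenue: $6,741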